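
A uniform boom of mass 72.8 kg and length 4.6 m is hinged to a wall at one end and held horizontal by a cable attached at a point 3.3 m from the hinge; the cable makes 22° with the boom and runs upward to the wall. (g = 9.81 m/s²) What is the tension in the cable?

Take torques about the hinge: T sin 22° · 3.3 = 72.8×9.81×2.3 = 1642.6 N·m.
So T = 1642.6 / (0.3746 × 3.3) = 1328.7 N.

T ≈ 1330 N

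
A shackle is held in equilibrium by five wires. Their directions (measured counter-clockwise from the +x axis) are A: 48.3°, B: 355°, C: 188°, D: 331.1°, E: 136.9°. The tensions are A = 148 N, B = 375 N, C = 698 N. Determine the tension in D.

T_D ≈ 668 N

Resolve: ΣF_x = 148 cos 48.3° + 375 cos 355° + 698 cos 188° + T_D cos 331.1° + T_E cos 136.9° = 0.
        ΣF_y = 148 sin 48.3° + 375 sin 355° + 698 sin 188° + T_D sin 331.1° + T_E sin 136.9° = 0.
The known terms sum to (-219.2, -19.32) N, so 0.8755 T_D − 0.7302 T_E = 219.2 and -0.4833 T_D + 0.6833 T_E = 19.32.
Solving simultaneously: T_D = 668 N, T_E = 500.8 N.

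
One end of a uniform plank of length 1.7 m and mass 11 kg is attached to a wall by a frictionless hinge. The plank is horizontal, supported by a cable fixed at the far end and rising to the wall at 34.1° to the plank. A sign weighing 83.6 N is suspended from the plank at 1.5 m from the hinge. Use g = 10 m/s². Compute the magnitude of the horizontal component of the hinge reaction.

Take torques about the hinge: T sin 34.1° · 1.7 = 11×10×0.85 + 83.6×1.5 = 218.9 N·m.
So T = 218.9 / (0.5606 × 1.7) = 229.67 N.
ΣF_x = 0: H_x = T cos 34.1° = 190.18 N.

H_x ≈ 190 N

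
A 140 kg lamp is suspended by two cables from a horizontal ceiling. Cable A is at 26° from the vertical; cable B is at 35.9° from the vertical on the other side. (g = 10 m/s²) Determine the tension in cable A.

Angles from the horizontal: cable A is 90° − 26° = 64°, cable B is 90° − 35.9° = 54.1°.
Weight W = 140 × 10 = 1400 N acts straight down.
Horizontal: T_A cos 64° = T_B cos 54.1°  →  T_B = 0.7476 T_A.
Vertical: T_A sin 64° + T_B sin 54.1° = 1400.
Substituting the horizontal relation into the vertical equation gives 1.504 T_A = 1400, so T_A = 930.6 N.

T_A ≈ 931 N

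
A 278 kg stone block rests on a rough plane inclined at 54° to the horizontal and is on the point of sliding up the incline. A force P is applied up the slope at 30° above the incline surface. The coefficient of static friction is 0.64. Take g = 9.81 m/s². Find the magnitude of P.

On the verge of sliding up the incline, friction equals μN and acts down the slope.
Perpendicular: N + P sin 30° = W cos 54° = 1603 N.
Along incline: P cos 30° = W sin 54° + μN  with W sin 54° = 2206 N.
Solving the pair for P and N: P = 2725 N, N = 240.4 N (and f = μN = 153.8 N).

P ≈ 2730 N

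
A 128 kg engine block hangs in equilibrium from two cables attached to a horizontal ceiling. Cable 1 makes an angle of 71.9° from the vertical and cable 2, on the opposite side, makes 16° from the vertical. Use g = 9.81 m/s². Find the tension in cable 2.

Angles from the horizontal: cable 1 is 90° − 71.9° = 18.1°, cable 2 is 90° − 16° = 74°.
Weight W = 128 × 9.81 = 1256 N acts straight down.
Horizontal: T_1 cos 18.1° = T_2 cos 74°  →  T_1 = 0.29 T_2.
Vertical: T_1 sin 18.1° + T_2 sin 74° = 1256.
Substituting the horizontal relation into the vertical equation gives 1.051 T_2 = 1256, so T_2 = 1194 N.

T_2 ≈ 1190 N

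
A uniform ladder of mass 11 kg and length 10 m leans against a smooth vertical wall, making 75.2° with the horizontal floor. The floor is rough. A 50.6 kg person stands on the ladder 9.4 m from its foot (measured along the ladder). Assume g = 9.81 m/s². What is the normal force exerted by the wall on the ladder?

N_wall ≈ 138 N

Torques about the foot: N_wall · 10 sin 75.2° = 11×9.81×5 cos 75.2° + 50.6×9.81×9.4 cos 75.2° → N_wall = 137.54 N.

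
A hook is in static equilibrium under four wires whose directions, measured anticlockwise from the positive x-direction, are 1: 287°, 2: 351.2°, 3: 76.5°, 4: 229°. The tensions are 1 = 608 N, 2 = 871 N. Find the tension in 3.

Resolve: ΣF_x = 608 cos 287° + 871 cos 351.2° + T_3 cos 76.5° + T_4 cos 229° = 0.
        ΣF_y = 608 sin 287° + 871 sin 351.2° + T_3 sin 76.5° + T_4 sin 229° = 0.
The known terms sum to (1039, -714.7) N, so 0.2334 T_3 − 0.6561 T_4 = -1039 and 0.9724 T_3 − 0.7547 T_4 = 714.7.
Solving simultaneously: T_3 = 2713 N, T_4 = 2548 N.

T_3 ≈ 2710 N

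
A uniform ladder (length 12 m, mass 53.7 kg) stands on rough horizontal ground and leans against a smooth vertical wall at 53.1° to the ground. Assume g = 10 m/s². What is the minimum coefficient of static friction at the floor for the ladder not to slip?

ΣF_y = 0: N_floor = 53.7×10 = 537 N.
Torques about the foot: N_wall · 12 sin 53.1° = 53.7×10×6 cos 53.1° → N_wall = 201.6 N.
ΣF_x = 0: f_floor = N_wall = 201.6 N.
μ_min = f_floor / N_floor = 201.6 / 537 = 0.3754.

μ_min ≈ 0.375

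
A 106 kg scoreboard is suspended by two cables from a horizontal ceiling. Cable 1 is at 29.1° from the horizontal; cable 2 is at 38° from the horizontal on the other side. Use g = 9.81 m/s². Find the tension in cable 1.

Weight W = 106 × 9.81 = 1040 N acts straight down.
Horizontal: T_1 cos 29.1° = T_2 cos 38°  →  T_2 = 1.109 T_1.
Vertical: T_1 sin 29.1° + T_2 sin 38° = 1040.
Substituting the horizontal relation into the vertical equation gives 1.169 T_1 = 1040, so T_1 = 889.5 N.

T_1 ≈ 890 N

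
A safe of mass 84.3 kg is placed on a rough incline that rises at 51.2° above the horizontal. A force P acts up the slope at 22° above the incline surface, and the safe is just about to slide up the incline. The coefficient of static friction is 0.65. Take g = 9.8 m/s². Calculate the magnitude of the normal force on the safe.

On the verge of sliding up the incline, friction equals μN and acts down the slope.
Perpendicular: N + P sin 22° = W cos 51.2° = 517.7 N.
Along incline: P cos 22° = W sin 51.2° + μN  with W sin 51.2° = 643.8 N.
Solving the pair for P and N: P = 837.4 N, N = 204 N (and f = μN = 132.6 N).

N ≈ 204 N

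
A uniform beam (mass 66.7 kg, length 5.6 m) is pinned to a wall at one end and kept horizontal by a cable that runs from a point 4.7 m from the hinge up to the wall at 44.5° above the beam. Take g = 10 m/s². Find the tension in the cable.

Take torques about the hinge: T sin 44.5° · 4.7 = 66.7×10×2.8 = 1867.6 N·m.
So T = 1867.6 / (0.7009 × 4.7) = 566.92 N.

T ≈ 567 N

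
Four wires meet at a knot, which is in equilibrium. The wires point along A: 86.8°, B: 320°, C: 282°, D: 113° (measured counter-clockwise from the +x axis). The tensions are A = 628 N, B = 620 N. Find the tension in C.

T_C ≈ 2930 N

Resolve: ΣF_x = 628 cos 86.8° + 620 cos 320° + T_C cos 282° + T_D cos 113° = 0.
        ΣF_y = 628 sin 86.8° + 620 sin 320° + T_C sin 282° + T_D sin 113° = 0.
The known terms sum to (510, 228.5) N, so 0.2079 T_C − 0.3907 T_D = -510 and -0.9781 T_C + 0.9205 T_D = -228.5.
Solving simultaneously: T_C = 2928 N, T_D = 2863 N.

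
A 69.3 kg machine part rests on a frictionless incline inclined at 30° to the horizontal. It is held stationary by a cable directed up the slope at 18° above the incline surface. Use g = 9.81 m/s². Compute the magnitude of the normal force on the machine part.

N ≈ 478 N

Take axes along and perpendicular to the incline. Weight components: W sin 30° = 339.9 N down-slope, W cos 30° = 588.8 N into the surface.
Along incline: T cos 18° = W sin 30° → T = 357.4 N.
Perpendicular: N = W cos 30° − T sin 18° = 478.3 N.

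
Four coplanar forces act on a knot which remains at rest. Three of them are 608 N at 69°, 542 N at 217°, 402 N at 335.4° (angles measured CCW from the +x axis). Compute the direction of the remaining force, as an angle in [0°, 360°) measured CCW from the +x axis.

θ ≈ 206°

Sum the known components: ΣF_x = 150.5 N, ΣF_y = 74.09 N.
For equilibrium the remaining force must supply (−ΣF_x, −ΣF_y) = (-150.5, -74.09) N.
Magnitude = √((-150.5)² + (-74.09)²) = 167.8 N; direction = atan2(-74.09, -150.5) = 206.2°.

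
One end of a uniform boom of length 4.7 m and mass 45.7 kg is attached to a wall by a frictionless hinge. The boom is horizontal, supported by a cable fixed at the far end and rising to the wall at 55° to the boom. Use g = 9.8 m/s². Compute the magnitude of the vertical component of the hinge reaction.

Take torques about the hinge: T sin 55° · 4.7 = 45.7×9.8×2.35 = 1052.5 N·m.
So T = 1052.5 / (0.8192 × 4.7) = 273.37 N.
ΣF_y = 0: H_y = (45.7×9.8) − T sin 55° = 447.86 − 223.93 = 223.93 N.

|H_y| ≈ 224 N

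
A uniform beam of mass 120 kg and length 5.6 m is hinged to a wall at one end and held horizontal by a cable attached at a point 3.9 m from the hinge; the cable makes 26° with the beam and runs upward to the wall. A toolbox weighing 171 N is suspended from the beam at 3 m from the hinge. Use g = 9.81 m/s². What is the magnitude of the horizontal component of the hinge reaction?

Take torques about the hinge: T sin 26° · 3.9 = 120×9.81×2.8 + 171×3 = 3809.2 N·m.
So T = 3809.2 / (0.4384 × 3.9) = 2228 N.
ΣF_x = 0: H_x = T cos 26° = 2002.5 N.

H_x ≈ 2000 N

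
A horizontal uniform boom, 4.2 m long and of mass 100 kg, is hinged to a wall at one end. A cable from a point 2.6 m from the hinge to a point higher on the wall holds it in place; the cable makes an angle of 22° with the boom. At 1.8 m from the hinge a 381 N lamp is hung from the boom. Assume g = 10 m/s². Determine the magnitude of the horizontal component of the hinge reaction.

Take torques about the hinge: T sin 22° · 2.6 = 100×10×2.1 + 381×1.8 = 2785.8 N·m.
So T = 2785.8 / (0.3746 × 2.6) = 2860.2 N.
ΣF_x = 0: H_x = T cos 22° = 2652 N.

H_x ≈ 2650 N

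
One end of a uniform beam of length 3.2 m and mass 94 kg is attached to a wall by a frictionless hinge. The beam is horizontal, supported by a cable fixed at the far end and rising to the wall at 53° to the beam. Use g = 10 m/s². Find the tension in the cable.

T ≈ 589 N

Take torques about the hinge: T sin 53° · 3.2 = 94×10×1.6 = 1504 N·m.
So T = 1504 / (0.7986 × 3.2) = 588.5 N.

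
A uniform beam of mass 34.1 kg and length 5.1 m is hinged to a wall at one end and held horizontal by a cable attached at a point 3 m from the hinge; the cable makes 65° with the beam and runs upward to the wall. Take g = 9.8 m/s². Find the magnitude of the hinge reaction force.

|H| ≈ 142 N

Take torques about the hinge: T sin 65° · 3 = 34.1×9.8×2.55 = 852.16 N·m.
So T = 852.16 / (0.9063 × 3) = 313.42 N.
ΣF_x = 0: H_x = T cos 65° = 132.46 N.
ΣF_y = 0: H_y = (34.1×9.8) − T sin 65° = 334.18 − 284.05 = 50.127 N.
|H| = √(H_x² + H_y²) = √((132.46)² + (50.127)²) = 141.62 N.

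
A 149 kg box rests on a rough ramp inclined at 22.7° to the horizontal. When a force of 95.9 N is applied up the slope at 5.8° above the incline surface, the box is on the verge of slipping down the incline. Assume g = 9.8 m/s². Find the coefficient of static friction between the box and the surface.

μ ≈ 0.350

On the verge of sliding down the incline, friction is at its maximum μN and acts up the slope.
Perpendicular to incline: N = W cos 22.7° − P sin 5.8° = 1347 − 9.691 = 1337 N.
Along incline: P cos 5.8° + μN = W sin 22.7° → μ = (W sin 22.7° − P cos 5.8°) / N = 0.35.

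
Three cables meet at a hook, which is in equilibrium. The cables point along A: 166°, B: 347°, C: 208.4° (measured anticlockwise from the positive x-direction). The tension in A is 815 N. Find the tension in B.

Resolve: ΣF_x = 815 cos 166° + T_B cos 347° + T_C cos 208.4° = 0.
        ΣF_y = 815 sin 166° + T_B sin 347° + T_C sin 208.4° = 0.
The known terms sum to (-790.8, 197.2) N, so 0.9744 T_B − 0.8796 T_C = 790.8 and -0.2250 T_B − 0.4756 T_C = -197.2.
Solving simultaneously: T_B = 831 N, T_C = 21.51 N.

T_B ≈ 831 N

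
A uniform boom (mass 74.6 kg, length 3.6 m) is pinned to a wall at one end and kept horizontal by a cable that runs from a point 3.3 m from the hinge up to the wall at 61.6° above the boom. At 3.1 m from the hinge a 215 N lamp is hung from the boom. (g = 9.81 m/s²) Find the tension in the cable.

Take torques about the hinge: T sin 61.6° · 3.3 = 74.6×9.81×1.8 + 215×3.1 = 1983.8 N·m.
So T = 1983.8 / (0.8796 × 3.3) = 683.4 N.

T ≈ 683 N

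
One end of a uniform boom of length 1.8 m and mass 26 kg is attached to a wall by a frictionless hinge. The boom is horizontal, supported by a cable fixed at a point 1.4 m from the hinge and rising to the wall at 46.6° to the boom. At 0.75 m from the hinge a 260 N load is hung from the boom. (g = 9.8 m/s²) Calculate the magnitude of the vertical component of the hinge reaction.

Take torques about the hinge: T sin 46.6° · 1.4 = 26×9.8×0.9 + 260×0.75 = 424.32 N·m.
So T = 424.32 / (0.7266 × 1.4) = 417.14 N.
ΣF_y = 0: H_y = (26×9.8 + 260) − T sin 46.6° = 514.8 − 303.09 = 211.71 N.

|H_y| ≈ 212 N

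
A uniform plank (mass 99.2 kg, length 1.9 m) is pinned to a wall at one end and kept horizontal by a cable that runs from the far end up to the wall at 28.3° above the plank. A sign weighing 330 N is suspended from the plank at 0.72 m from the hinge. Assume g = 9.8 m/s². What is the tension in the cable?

T ≈ 1290 N

Take torques about the hinge: T sin 28.3° · 1.9 = 99.2×9.8×0.95 + 330×0.72 = 1161.2 N·m.
So T = 1161.2 / (0.4741 × 1.9) = 1289.1 N.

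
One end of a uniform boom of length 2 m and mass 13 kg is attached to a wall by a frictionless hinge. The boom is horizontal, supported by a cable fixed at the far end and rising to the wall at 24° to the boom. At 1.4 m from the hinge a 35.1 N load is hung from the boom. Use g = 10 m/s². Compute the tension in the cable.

Take torques about the hinge: T sin 24° · 2 = 13×10×1 + 35.1×1.4 = 179.14 N·m.
So T = 179.14 / (0.4067 × 2) = 220.22 N.

T ≈ 220 N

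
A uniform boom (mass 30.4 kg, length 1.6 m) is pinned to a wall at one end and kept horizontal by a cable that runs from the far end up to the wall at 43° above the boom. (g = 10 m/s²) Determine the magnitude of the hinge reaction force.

|H| ≈ 223 N

Take torques about the hinge: T sin 43° · 1.6 = 30.4×10×0.8 = 243.2 N·m.
So T = 243.2 / (0.6820 × 1.6) = 222.87 N.
ΣF_x = 0: H_x = T cos 43° = 163 N.
ΣF_y = 0: H_y = (30.4×10) − T sin 43° = 304 − 152 = 152 N.
|H| = √(H_x² + H_y²) = √((163)² + (152)²) = 222.87 N.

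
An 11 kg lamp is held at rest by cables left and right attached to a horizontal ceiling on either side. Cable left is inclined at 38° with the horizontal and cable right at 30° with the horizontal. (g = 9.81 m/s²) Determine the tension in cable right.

Weight W = 11 × 9.81 = 107.9 N acts straight down.
Horizontal: T_left cos 38° = T_right cos 30°  →  T_left = 1.099 T_right.
Vertical: T_left sin 38° + T_right sin 30° = 107.9.
Substituting the horizontal relation into the vertical equation gives 1.177 T_right = 107.9, so T_right = 91.71 N.

T_right ≈ 91.7 N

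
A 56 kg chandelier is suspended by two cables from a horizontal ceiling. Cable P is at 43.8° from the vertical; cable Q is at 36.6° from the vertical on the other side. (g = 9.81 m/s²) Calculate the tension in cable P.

T_P ≈ 332 N

Angles from the horizontal: cable P is 90° − 43.8° = 46.2°, cable Q is 90° − 36.6° = 53.4°.
Weight W = 56 × 9.81 = 549.4 N acts straight down.
Horizontal: T_P cos 46.2° = T_Q cos 53.4°  →  T_Q = 1.161 T_P.
Vertical: T_P sin 46.2° + T_Q sin 53.4° = 549.4.
Substituting the horizontal relation into the vertical equation gives 1.654 T_P = 549.4, so T_P = 332.2 N.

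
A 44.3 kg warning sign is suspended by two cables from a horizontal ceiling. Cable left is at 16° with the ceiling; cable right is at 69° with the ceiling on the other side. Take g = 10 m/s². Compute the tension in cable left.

T_left ≈ 159 N

Weight W = 44.3 × 10 = 443 N acts straight down.
Horizontal: T_left cos 16° = T_right cos 69°  →  T_right = 2.682 T_left.
Vertical: T_left sin 16° + T_right sin 69° = 443.
Substituting the horizontal relation into the vertical equation gives 2.78 T_left = 443, so T_left = 159.4 N.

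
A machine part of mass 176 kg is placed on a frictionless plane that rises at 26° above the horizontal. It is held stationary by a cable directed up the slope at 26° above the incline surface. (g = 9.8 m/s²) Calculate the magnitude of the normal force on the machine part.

Take axes along and perpendicular to the incline. Weight components: W sin 26° = 756.1 N down-slope, W cos 26° = 1550 N into the surface.
Along incline: T cos 26° = W sin 26° → T = 841.2 N.
Perpendicular: N = W cos 26° − T sin 26° = 1181 N.

N ≈ 1180 N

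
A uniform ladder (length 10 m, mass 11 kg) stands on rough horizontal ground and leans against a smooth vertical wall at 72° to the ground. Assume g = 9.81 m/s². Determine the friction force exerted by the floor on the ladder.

Torques about the foot: N_wall · 10 sin 72° = 11×9.81×5 cos 72° → N_wall = 17.531 N.
ΣF_x = 0: f_floor = N_wall = 17.531 N.

f ≈ 17.5 N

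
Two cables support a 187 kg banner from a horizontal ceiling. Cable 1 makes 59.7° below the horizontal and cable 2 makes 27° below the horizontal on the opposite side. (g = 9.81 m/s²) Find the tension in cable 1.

T_1 ≈ 1640 N

Weight W = 187 × 9.81 = 1834 N acts straight down.
Horizontal: T_1 cos 59.7° = T_2 cos 27°  →  T_2 = 0.5662 T_1.
Vertical: T_1 sin 59.7° + T_2 sin 27° = 1834.
Substituting the horizontal relation into the vertical equation gives 1.12 T_1 = 1834, so T_1 = 1637 N.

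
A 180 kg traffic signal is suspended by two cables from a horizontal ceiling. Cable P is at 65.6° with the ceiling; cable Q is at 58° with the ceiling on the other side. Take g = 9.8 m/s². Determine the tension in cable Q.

Weight W = 180 × 9.8 = 1764 N acts straight down.
Horizontal: T_P cos 65.6° = T_Q cos 58°  →  T_P = 1.283 T_Q.
Vertical: T_P sin 65.6° + T_Q sin 58° = 1764.
Substituting the horizontal relation into the vertical equation gives 2.016 T_Q = 1764, so T_Q = 874.9 N.

T_Q ≈ 875 N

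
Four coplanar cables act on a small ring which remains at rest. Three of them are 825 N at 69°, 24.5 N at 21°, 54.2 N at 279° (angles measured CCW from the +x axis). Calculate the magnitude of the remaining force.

Sum the known components: ΣF_x = 327 N, ΣF_y = 725.5 N.
For equilibrium the remaining force must supply (−ΣF_x, −ΣF_y) = (-327, -725.5) N.
Magnitude = √((-327)² + (-725.5)²) = 795.7 N; direction = atan2(-725.5, -327) = 245.7°.

F ≈ 796 N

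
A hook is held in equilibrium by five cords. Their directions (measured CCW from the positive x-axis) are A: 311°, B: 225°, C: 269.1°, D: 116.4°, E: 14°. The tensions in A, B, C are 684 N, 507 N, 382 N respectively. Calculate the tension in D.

T_D ≈ 1270 N

Resolve: ΣF_x = 684 cos 311° + 507 cos 225° + 382 cos 269.1° + T_D cos 116.4° + T_E cos 14° = 0.
        ΣF_y = 684 sin 311° + 507 sin 225° + 382 sin 269.1° + T_D sin 116.4° + T_E sin 14° = 0.
The known terms sum to (84.24, -1257) N, so -0.4446 T_D + 0.9703 T_E = -84.24 and 0.8957 T_D + 0.2419 T_E = 1257.
Solving simultaneously: T_D = 1269 N, T_E = 494.9 N.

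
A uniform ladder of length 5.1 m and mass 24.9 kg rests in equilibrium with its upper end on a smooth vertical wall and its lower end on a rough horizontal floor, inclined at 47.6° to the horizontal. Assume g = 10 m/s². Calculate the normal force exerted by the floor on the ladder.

N_floor ≈ 249 N

ΣF_y = 0: N_floor = 24.9×10 = 249 N.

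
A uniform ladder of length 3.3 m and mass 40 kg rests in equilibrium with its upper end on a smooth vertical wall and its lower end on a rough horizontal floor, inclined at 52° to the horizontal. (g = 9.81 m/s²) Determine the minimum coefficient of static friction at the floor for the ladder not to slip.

μ_min ≈ 0.391

ΣF_y = 0: N_floor = 40×9.81 = 392.4 N.
Torques about the foot: N_wall · 3.3 sin 52° = 40×9.81×1.65 cos 52° → N_wall = 153.29 N.
ΣF_x = 0: f_floor = N_wall = 153.29 N.
μ_min = f_floor / N_floor = 153.29 / 392.4 = 0.3906.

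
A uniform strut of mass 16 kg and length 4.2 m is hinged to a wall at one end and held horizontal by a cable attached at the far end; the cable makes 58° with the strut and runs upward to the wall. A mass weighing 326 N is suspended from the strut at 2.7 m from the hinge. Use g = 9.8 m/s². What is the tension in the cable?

T ≈ 340 N

Take torques about the hinge: T sin 58° · 4.2 = 16×9.8×2.1 + 326×2.7 = 1209.5 N·m.
So T = 1209.5 / (0.8480 × 4.2) = 339.57 N.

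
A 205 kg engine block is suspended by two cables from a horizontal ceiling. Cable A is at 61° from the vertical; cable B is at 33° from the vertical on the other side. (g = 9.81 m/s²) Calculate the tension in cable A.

T_A ≈ 1100 N

Angles from the horizontal: cable A is 90° − 61° = 29°, cable B is 90° − 33° = 57°.
Weight W = 205 × 9.81 = 2011 N acts straight down.
Horizontal: T_A cos 29° = T_B cos 57°  →  T_B = 1.606 T_A.
Vertical: T_A sin 29° + T_B sin 57° = 2011.
Substituting the horizontal relation into the vertical equation gives 1.832 T_A = 2011, so T_A = 1098 N.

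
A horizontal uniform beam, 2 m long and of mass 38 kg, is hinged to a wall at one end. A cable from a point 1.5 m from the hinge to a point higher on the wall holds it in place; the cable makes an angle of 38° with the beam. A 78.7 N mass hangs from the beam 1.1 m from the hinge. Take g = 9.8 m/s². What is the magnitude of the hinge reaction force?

|H| ≈ 418 N

Take torques about the hinge: T sin 38° · 1.5 = 38×9.8×1 + 78.7×1.1 = 458.97 N·m.
So T = 458.97 / (0.6157 × 1.5) = 496.99 N.
ΣF_x = 0: H_x = T cos 38° = 391.64 N.
ΣF_y = 0: H_y = (38×9.8 + 78.7) − T sin 38° = 451.1 − 305.98 = 145.12 N.
|H| = √(H_x² + H_y²) = √((391.64)² + (145.12)²) = 417.66 N.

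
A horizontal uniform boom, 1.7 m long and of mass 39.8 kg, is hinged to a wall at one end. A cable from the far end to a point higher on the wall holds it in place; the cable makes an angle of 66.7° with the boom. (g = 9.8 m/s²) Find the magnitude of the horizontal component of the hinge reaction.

H_x ≈ 84 N

Take torques about the hinge: T sin 66.7° · 1.7 = 39.8×9.8×0.85 = 331.53 N·m.
So T = 331.53 / (0.9184 × 1.7) = 212.34 N.
ΣF_x = 0: H_x = T cos 66.7° = 83.989 N.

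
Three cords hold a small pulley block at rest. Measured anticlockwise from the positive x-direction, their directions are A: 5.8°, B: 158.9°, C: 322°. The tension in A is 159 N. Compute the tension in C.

Resolve: ΣF_x = 159 cos 5.8° + T_B cos 158.9° + T_C cos 322° = 0.
        ΣF_y = 159 sin 5.8° + T_B sin 158.9° + T_C sin 322° = 0.
The known terms sum to (158.2, 16.07) N, so -0.9330 T_B + 0.7880 T_C = -158.2 and 0.3600 T_B − 0.6157 T_C = -16.07.
Solving simultaneously: T_B = 378.6 N, T_C = 247.5 N.

T_C ≈ 247 N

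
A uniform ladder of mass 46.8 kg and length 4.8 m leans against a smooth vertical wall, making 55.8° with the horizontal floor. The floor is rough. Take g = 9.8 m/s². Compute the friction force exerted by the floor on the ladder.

f ≈ 156 N

Torques about the foot: N_wall · 4.8 sin 55.8° = 46.8×9.8×2.4 cos 55.8° → N_wall = 155.85 N.
ΣF_x = 0: f_floor = N_wall = 155.85 N.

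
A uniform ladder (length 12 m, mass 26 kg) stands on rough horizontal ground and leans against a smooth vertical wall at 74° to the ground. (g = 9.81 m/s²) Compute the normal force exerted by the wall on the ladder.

N_wall ≈ 36.6 N

Torques about the foot: N_wall · 12 sin 74° = 26×9.81×6 cos 74° → N_wall = 36.569 N.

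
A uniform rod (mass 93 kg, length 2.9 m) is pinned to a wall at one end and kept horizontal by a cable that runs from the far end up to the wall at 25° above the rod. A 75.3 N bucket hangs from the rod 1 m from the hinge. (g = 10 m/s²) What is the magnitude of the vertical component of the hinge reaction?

|H_y| ≈ 514 N

Take torques about the hinge: T sin 25° · 2.9 = 93×10×1.45 + 75.3×1 = 1423.8 N·m.
So T = 1423.8 / (0.4226 × 2.9) = 1161.7 N.
ΣF_y = 0: H_y = (93×10 + 75.3) − T sin 25° = 1005.3 − 490.97 = 514.33 N.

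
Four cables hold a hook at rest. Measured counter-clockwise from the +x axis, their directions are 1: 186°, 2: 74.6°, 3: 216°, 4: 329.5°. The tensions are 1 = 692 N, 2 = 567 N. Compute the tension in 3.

Resolve: ΣF_x = 692 cos 186° + 567 cos 74.6° + T_3 cos 216° + T_4 cos 329.5° = 0.
        ΣF_y = 692 sin 186° + 567 sin 74.6° + T_3 sin 216° + T_4 sin 329.5° = 0.
The known terms sum to (-537.6, 474.3) N, so -0.8090 T_3 + 0.8616 T_4 = 537.6 and -0.5878 T_3 − 0.5075 T_4 = -474.3.
Solving simultaneously: T_3 = 148.1 N, T_4 = 763 N.

T_3 ≈ 148 N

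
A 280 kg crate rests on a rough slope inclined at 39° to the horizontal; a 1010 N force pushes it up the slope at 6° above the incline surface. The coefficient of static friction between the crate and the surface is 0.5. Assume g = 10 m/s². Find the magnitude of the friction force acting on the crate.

f ≈ 758 N

Axes along / perpendicular to the incline. W sin 39° = 1762 N down-slope; W cos 39° = 2176 N into the surface.
Perpendicular: N = W cos 39° − P sin 6° = 2176 − 105.6 = 2070 N.
Along incline: P cos 6° + f = W sin 39° (friction acts up-slope) → f = 1762 − 1004 = 757.6 N.
|f| = 757.6 N ≤ μN = 1035 N, so the crate is indeed static.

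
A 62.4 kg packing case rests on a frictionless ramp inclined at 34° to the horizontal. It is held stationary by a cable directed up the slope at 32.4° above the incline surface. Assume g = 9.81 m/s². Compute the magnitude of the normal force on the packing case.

Take axes along and perpendicular to the incline. Weight components: W sin 34° = 342.3 N down-slope, W cos 34° = 507.5 N into the surface.
Along incline: T cos 32.4° = W sin 34° → T = 405.4 N.
Perpendicular: N = W cos 34° − T sin 32.4° = 290.3 N.

N ≈ 290 N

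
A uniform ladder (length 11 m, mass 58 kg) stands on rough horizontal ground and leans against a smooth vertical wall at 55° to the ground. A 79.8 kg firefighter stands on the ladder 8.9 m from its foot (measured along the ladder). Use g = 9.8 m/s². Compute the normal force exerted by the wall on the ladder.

N_wall ≈ 642 N

Torques about the foot: N_wall · 11 sin 55° = 58×9.8×5.5 cos 55° + 79.8×9.8×8.9 cos 55° → N_wall = 642.05 N.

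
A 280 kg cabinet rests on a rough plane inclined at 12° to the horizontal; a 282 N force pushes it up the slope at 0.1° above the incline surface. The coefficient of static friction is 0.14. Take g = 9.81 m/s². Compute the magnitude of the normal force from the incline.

Axes along / perpendicular to the incline. W sin 12° = 571.1 N down-slope; W cos 12° = 2687 N into the surface.
Perpendicular: N = W cos 12° − P sin 0.1° = 2687 − 0.4922 = 2686 N.
Along incline: P cos 0.1° + f = W sin 12° (friction acts up-slope) → f = 571.1 − 282 = 289.1 N.
|f| = 289.1 N ≤ μN = 376.1 N, so the cabinet is indeed static.

N ≈ 2690 N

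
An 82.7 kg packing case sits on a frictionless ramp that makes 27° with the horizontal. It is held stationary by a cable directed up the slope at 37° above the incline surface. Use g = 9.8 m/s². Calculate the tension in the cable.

Take axes along and perpendicular to the incline. Weight components: W sin 27° = 367.9 N down-slope, W cos 27° = 722.1 N into the surface.
Along incline: T cos 37° = W sin 27° → T = 460.7 N.
Perpendicular: N = W cos 27° − T sin 37° = 444.9 N.

T ≈ 461 N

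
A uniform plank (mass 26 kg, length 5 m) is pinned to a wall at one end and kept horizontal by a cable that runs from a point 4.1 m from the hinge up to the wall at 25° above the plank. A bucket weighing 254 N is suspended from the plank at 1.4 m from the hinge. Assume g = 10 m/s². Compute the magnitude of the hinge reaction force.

Take torques about the hinge: T sin 25° · 4.1 = 26×10×2.5 + 254×1.4 = 1005.6 N·m.
So T = 1005.6 / (0.4226 × 4.1) = 580.35 N.
ΣF_x = 0: H_x = T cos 25° = 525.98 N.
ΣF_y = 0: H_y = (26×10 + 254) − T sin 25° = 514 − 245.27 = 268.73 N.
|H| = √(H_x² + H_y²) = √((525.98)² + (268.73)²) = 590.65 N.

|H| ≈ 591 N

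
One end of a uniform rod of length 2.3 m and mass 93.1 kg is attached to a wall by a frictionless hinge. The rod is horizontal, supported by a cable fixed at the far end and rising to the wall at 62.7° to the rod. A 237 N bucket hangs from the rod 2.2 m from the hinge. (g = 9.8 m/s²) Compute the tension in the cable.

T ≈ 768 N

Take torques about the hinge: T sin 62.7° · 2.3 = 93.1×9.8×1.15 + 237×2.2 = 1570.6 N·m.
So T = 1570.6 / (0.8886 × 2.3) = 768.48 N.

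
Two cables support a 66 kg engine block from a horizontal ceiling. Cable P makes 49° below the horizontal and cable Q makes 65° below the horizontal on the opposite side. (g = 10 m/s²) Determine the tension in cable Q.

T_Q ≈ 474 N

Weight W = 66 × 10 = 660 N acts straight down.
Horizontal: T_P cos 49° = T_Q cos 65°  →  T_P = 0.6442 T_Q.
Vertical: T_P sin 49° + T_Q sin 65° = 660.
Substituting the horizontal relation into the vertical equation gives 1.392 T_Q = 660, so T_Q = 474 N.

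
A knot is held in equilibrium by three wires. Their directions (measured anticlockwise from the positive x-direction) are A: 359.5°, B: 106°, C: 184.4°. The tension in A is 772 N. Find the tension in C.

T_C ≈ 756 N

Resolve: ΣF_x = 772 cos 359.5° + T_B cos 106° + T_C cos 184.4° = 0.
        ΣF_y = 772 sin 359.5° + T_B sin 106° + T_C sin 184.4° = 0.
The known terms sum to (772, -6.737) N, so -0.2756 T_B − 0.9971 T_C = -772 and 0.9613 T_B − 0.0767 T_C = 6.737.
Solving simultaneously: T_B = 67.32 N, T_C = 755.6 N.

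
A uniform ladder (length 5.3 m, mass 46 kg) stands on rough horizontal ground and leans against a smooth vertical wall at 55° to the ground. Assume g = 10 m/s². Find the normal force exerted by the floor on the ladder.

N_floor ≈ 460 N

ΣF_y = 0: N_floor = 46×10 = 460 N.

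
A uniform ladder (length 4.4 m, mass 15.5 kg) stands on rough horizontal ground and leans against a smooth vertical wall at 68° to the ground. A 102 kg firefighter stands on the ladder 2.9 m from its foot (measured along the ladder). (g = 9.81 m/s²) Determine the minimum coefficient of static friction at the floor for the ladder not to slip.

ΣF_y = 0: N_floor = 15.5×9.81 + 102×9.81 = 1152.7 N.
Torques about the foot: N_wall · 4.4 sin 68° = 15.5×9.81×2.2 cos 68° + 102×9.81×2.9 cos 68° → N_wall = 297.17 N.
ΣF_x = 0: f_floor = N_wall = 297.17 N.
μ_min = f_floor / N_floor = 297.17 / 1152.7 = 0.2578.

μ_min ≈ 0.258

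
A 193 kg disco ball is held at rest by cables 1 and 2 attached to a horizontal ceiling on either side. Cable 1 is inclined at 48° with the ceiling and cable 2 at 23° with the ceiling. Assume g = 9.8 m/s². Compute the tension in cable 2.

T_2 ≈ 1340 N

Weight W = 193 × 9.8 = 1891 N acts straight down.
Horizontal: T_1 cos 48° = T_2 cos 23°  →  T_1 = 1.376 T_2.
Vertical: T_1 sin 48° + T_2 sin 23° = 1891.
Substituting the horizontal relation into the vertical equation gives 1.413 T_2 = 1891, so T_2 = 1339 N.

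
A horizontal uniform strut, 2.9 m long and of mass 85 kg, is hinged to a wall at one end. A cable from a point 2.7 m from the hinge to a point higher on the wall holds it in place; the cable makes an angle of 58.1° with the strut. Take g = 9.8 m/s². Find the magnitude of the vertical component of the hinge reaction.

|H_y| ≈ 386 N

Take torques about the hinge: T sin 58.1° · 2.7 = 85×9.8×1.45 = 1207.9 N·m.
So T = 1207.9 / (0.8490 × 2.7) = 526.93 N.
ΣF_y = 0: H_y = (85×9.8) − T sin 58.1° = 833 − 447.35 = 385.65 N.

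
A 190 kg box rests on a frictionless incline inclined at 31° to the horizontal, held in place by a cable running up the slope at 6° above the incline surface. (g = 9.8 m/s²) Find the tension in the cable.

T ≈ 964 N

Take axes along and perpendicular to the incline. Weight components: W sin 31° = 959 N down-slope, W cos 31° = 1596 N into the surface.
Along incline: T cos 6° = W sin 31° → T = 964.3 N.
Perpendicular: N = W cos 31° − T sin 6° = 1495 N.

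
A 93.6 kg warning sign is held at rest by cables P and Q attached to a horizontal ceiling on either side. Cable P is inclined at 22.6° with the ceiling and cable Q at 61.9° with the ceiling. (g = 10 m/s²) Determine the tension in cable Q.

T_Q ≈ 868 N

Weight W = 93.6 × 10 = 936 N acts straight down.
Horizontal: T_P cos 22.6° = T_Q cos 61.9°  →  T_P = 0.5102 T_Q.
Vertical: T_P sin 22.6° + T_Q sin 61.9° = 936.
Substituting the horizontal relation into the vertical equation gives 1.078 T_Q = 936, so T_Q = 868.1 N.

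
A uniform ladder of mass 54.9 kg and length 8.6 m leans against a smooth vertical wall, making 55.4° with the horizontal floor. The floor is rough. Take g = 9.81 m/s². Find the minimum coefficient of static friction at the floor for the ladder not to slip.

ΣF_y = 0: N_floor = 54.9×9.81 = 538.57 N.
Torques about the foot: N_wall · 8.6 sin 55.4° = 54.9×9.81×4.3 cos 55.4° → N_wall = 185.77 N.
ΣF_x = 0: f_floor = N_wall = 185.77 N.
μ_min = f_floor / N_floor = 185.77 / 538.57 = 0.3449.

μ_min ≈ 0.345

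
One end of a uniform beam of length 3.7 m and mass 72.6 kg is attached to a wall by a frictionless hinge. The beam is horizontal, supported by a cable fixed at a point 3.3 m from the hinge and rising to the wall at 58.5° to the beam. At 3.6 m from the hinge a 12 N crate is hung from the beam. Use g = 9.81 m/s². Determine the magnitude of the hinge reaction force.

Take torques about the hinge: T sin 58.5° · 3.3 = 72.6×9.81×1.85 + 12×3.6 = 1360.8 N·m.
So T = 1360.8 / (0.8526 × 3.3) = 483.62 N.
ΣF_x = 0: H_x = T cos 58.5° = 252.69 N.
ΣF_y = 0: H_y = (72.6×9.81 + 12) − T sin 58.5° = 724.21 − 412.36 = 311.85 N.
|H| = √(H_x² + H_y²) = √((252.69)² + (311.85)²) = 401.38 N.

|H| ≈ 401 N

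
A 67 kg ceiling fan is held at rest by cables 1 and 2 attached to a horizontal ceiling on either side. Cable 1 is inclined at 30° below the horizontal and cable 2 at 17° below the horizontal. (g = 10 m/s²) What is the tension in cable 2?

T_2 ≈ 793 N

Weight W = 67 × 10 = 670 N acts straight down.
Horizontal: T_1 cos 30° = T_2 cos 17°  →  T_1 = 1.104 T_2.
Vertical: T_1 sin 30° + T_2 sin 17° = 670.
Substituting the horizontal relation into the vertical equation gives 0.8445 T_2 = 670, so T_2 = 793.4 N.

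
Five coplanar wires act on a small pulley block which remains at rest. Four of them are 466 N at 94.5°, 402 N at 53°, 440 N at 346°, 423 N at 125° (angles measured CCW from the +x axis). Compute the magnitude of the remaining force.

Sum the known components: ΣF_x = 389.7 N, ΣF_y = 1026 N.
For equilibrium the remaining force must supply (−ΣF_x, −ΣF_y) = (-389.7, -1026) N.
Magnitude = √((-389.7)² + (-1026)²) = 1097 N; direction = atan2(-1026, -389.7) = 249.2°.

F ≈ 1100 N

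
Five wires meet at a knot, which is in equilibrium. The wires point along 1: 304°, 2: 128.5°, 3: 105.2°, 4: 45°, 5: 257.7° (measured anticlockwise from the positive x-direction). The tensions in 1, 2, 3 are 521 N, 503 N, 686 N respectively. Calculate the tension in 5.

T_5 ≈ 1080 N

Resolve: ΣF_x = 521 cos 304° + 503 cos 128.5° + 686 cos 105.2° + T_4 cos 45° + T_5 cos 257.7° = 0.
        ΣF_y = 521 sin 304° + 503 sin 128.5° + 686 sin 105.2° + T_4 sin 45° + T_5 sin 257.7° = 0.
The known terms sum to (-201.6, 623.7) N, so 0.7071 T_4 − 0.2130 T_5 = 201.6 and 0.7071 T_4 − 0.9770 T_5 = -623.7.
Solving simultaneously: T_4 = 610.6 N, T_5 = 1080 N.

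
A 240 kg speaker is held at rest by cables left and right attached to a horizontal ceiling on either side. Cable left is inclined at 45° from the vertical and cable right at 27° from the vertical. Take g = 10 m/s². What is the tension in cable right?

T_right ≈ 1780 N

Angles from the horizontal: cable left is 90° − 45° = 45°, cable right is 90° − 27° = 63°.
Weight W = 240 × 10 = 2400 N acts straight down.
Horizontal: T_left cos 45° = T_right cos 63°  →  T_left = 0.642 T_right.
Vertical: T_left sin 45° + T_right sin 63° = 2400.
Substituting the horizontal relation into the vertical equation gives 1.345 T_right = 2400, so T_right = 1784 N.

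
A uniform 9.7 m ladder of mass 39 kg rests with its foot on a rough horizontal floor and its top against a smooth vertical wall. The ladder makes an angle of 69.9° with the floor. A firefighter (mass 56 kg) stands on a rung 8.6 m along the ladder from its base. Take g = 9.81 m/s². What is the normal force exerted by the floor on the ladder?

N_floor ≈ 932 N

ΣF_y = 0: N_floor = 39×9.81 + 56×9.81 = 931.95 N.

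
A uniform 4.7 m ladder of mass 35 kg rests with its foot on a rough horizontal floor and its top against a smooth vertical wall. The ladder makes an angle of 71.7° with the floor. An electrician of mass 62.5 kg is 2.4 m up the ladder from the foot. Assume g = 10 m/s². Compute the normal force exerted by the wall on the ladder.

Torques about the foot: N_wall · 4.7 sin 71.7° = 35×10×2.35 cos 71.7° + 62.5×10×2.4 cos 71.7° → N_wall = 163.42 N.

N_wall ≈ 163 N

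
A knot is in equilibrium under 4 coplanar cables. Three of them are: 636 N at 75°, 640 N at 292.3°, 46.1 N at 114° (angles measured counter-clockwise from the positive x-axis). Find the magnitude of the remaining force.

Sum the known components: ΣF_x = 388.7 N, ΣF_y = 64.31 N.
For equilibrium the remaining force must supply (−ΣF_x, −ΣF_y) = (-388.7, -64.31) N.
Magnitude = √((-388.7)² + (-64.31)²) = 394 N; direction = atan2(-64.31, -388.7) = 189.4°.

F ≈ 394 N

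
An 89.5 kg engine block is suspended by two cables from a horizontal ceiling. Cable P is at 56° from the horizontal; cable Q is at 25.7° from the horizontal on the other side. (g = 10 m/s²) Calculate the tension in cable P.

T_P ≈ 815 N

Weight W = 89.5 × 10 = 895 N acts straight down.
Horizontal: T_P cos 56° = T_Q cos 25.7°  →  T_Q = 0.6206 T_P.
Vertical: T_P sin 56° + T_Q sin 25.7° = 895.
Substituting the horizontal relation into the vertical equation gives 1.098 T_P = 895, so T_P = 815 N.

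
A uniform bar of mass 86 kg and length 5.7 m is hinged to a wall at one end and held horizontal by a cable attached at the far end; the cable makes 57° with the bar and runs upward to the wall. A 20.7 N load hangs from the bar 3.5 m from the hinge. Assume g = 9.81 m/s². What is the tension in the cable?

Take torques about the hinge: T sin 57° · 5.7 = 86×9.81×2.85 + 20.7×3.5 = 2476.9 N·m.
So T = 2476.9 / (0.8387 × 5.7) = 518.13 N.

T ≈ 518 N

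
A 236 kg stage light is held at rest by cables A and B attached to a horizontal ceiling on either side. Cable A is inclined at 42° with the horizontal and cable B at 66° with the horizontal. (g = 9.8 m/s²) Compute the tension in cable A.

Weight W = 236 × 9.8 = 2313 N acts straight down.
Horizontal: T_A cos 42° = T_B cos 66°  →  T_B = 1.827 T_A.
Vertical: T_A sin 42° + T_B sin 66° = 2313.
Substituting the horizontal relation into the vertical equation gives 2.338 T_A = 2313, so T_A = 989.1 N.

T_A ≈ 989 N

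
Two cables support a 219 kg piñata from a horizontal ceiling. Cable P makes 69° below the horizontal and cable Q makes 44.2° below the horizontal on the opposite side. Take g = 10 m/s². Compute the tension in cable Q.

Weight W = 219 × 10 = 2190 N acts straight down.
Horizontal: T_P cos 69° = T_Q cos 44.2°  →  T_P = 2.0 T_Q.
Vertical: T_P sin 69° + T_Q sin 44.2° = 2190.
Substituting the horizontal relation into the vertical equation gives 2.565 T_Q = 2190, so T_Q = 853.9 N.

T_Q ≈ 854 N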